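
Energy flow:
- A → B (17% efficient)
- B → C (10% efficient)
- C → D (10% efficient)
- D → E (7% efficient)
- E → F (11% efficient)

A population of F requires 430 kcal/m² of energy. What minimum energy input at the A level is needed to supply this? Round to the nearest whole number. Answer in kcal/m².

32849503 kcal/m²

Cumulative transfer efficiency: 0.17 × 0.1 × 0.1 × 0.07 × 0.11 = 0.00001309
A energy = 430 / 0.00001309 = 32849503 kcal/m²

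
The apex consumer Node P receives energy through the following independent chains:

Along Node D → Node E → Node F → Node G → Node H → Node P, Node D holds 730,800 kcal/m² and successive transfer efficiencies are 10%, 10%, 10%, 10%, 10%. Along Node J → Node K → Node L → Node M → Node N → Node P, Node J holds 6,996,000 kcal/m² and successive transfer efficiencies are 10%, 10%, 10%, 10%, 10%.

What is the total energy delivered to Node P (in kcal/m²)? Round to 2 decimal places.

77.27 kcal/m²

Via Node D: 730800 × 0.1 × 0.1 × 0.1 × 0.1 × 0.1 = 7.308 kcal/m²
Via Node J: 6996000 × 0.1 × 0.1 × 0.1 × 0.1 × 0.1 = 69.96 kcal/m²
Total at Node P: 7.308 + 69.96 = 77.268 kcal/m²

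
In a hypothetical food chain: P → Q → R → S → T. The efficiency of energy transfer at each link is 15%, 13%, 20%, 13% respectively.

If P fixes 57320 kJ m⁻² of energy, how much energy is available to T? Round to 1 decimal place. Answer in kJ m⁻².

Q: 57320 × 0.15 = 8598 kJ m⁻²
R: 8598 × 0.13 = 1117.74 kJ m⁻²
S: 1117.74 × 0.2 = 223.548 kJ m⁻²
T: 223.548 × 0.13 = 29.06124 kJ m⁻²

29.1 kJ m⁻²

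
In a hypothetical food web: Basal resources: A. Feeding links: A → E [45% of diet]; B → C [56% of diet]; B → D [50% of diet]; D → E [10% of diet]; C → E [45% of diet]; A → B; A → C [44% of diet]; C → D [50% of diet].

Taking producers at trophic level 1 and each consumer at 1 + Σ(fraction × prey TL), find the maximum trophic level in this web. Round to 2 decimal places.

3.28

B: 1 + 1 = 2
C: 1 + (0.44×1 + 0.56×2) = 2.56
D: 1 + (0.5×2 + 0.5×2.56) = 3.28
E: 1 + (0.45×2.56 + 0.1×3.28 + 0.45×1) = 2.93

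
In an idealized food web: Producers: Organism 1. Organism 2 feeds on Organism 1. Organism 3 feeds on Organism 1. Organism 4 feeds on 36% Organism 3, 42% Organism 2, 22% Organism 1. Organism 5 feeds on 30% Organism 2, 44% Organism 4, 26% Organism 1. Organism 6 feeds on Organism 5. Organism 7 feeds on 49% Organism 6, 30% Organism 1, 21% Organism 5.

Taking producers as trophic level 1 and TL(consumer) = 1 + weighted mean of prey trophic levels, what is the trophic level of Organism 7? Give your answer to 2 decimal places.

Organism 2: 1 + 1 = 2
Organism 3: 1 + 1 = 2
Organism 4: 1 + (0.36×2 + 0.42×2 + 0.22×1) = 2.78
Organism 5: 1 + (0.3×2 + 0.44×2.78 + 0.26×1) = 3.0832
Organism 6: 1 + 3.0832 = 4.0832
Organism 7: 1 + (0.49×4.0832 + 0.3×1 + 0.21×3.0832) = 3.94824

3.95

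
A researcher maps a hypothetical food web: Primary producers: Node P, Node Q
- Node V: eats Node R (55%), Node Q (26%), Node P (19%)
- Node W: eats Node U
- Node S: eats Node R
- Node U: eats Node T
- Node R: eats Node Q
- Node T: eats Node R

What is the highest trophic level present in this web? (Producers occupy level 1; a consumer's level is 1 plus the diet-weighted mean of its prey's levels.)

5

Node R: 1 + 1 = 2
Node S: 1 + 2 = 3
Node T: 1 + 2 = 3
Node U: 1 + 3 = 4
Node V: 1 + (0.55×2 + 0.26×1 + 0.19×1) = 2.55
Node W: 1 + 4 = 5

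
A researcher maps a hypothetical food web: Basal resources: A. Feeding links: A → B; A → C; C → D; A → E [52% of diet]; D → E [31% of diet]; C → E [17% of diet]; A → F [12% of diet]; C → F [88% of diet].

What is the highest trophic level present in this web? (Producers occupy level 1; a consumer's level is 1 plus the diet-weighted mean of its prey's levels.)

3

B: 1 + 1 = 2
C: 1 + 1 = 2
D: 1 + 2 = 3
E: 1 + (0.52×1 + 0.31×3 + 0.17×2) = 2.79
F: 1 + (0.12×1 + 0.88×2) = 2.88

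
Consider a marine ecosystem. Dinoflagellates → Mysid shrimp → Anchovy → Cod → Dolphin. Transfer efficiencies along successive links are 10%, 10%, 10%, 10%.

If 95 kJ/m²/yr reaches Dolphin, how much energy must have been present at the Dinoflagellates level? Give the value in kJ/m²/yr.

950000 kJ/m²/yr

Cumulative transfer efficiency: 0.1 × 0.1 × 0.1 × 0.1 = 0.0001
Dinoflagellates energy = 95 / 0.0001 = 950000 kJ/m²/yr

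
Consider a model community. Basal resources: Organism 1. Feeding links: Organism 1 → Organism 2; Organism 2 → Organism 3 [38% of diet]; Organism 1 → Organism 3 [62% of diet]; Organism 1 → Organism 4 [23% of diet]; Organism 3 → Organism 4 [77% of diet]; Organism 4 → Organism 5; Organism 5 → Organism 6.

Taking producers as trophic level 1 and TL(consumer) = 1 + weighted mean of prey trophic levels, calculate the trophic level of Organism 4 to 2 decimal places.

3.06

Organism 2: 1 + 1 = 2
Organism 3: 1 + (0.38×2 + 0.62×1) = 2.38
Organism 4: 1 + (0.23×1 + 0.77×2.38) = 3.0626
Organism 5: 1 + 3.0626 = 4.0626
Organism 6: 1 + 4.0626 = 5.0626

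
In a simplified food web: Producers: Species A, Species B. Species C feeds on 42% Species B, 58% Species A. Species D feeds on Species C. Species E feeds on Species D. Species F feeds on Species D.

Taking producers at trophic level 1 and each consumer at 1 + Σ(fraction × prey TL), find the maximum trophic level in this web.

4

Species C: 1 + (0.42×1 + 0.58×1) = 2
Species D: 1 + 2 = 3
Species E: 1 + 3 = 4
Species F: 1 + 3 = 4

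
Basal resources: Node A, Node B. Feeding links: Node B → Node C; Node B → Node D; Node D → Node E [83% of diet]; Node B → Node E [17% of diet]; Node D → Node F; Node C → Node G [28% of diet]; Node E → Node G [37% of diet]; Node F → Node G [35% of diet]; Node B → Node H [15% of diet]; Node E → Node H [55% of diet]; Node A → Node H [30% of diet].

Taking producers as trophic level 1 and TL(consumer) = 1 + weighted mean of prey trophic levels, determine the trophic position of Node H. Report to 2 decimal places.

Node C: 1 + 1 = 2
Node D: 1 + 1 = 2
Node E: 1 + (0.83×2 + 0.17×1) = 2.83
Node F: 1 + 2 = 3
Node G: 1 + (0.28×2 + 0.37×2.83 + 0.35×3) = 3.6571
Node H: 1 + (0.15×1 + 0.55×2.83 + 0.3×1) = 3.0065

3.01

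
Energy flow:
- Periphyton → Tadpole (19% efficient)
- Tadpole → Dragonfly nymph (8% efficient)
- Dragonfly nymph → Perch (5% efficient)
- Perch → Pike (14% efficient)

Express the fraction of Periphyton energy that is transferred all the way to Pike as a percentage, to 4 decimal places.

0.0106%

Product of link efficiencies: 0.19 × 0.08 × 0.05 × 0.14 = 0.0001064
As a percentage: 0.0001064 × 100 = 0.0106%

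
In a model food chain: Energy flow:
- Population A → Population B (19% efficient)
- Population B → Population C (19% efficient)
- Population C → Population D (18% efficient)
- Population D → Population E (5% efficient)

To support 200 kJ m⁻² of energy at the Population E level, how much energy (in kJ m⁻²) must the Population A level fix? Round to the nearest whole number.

615574 kJ m⁻²

Cumulative transfer efficiency: 0.19 × 0.19 × 0.18 × 0.05 = 0.0003249
Population A energy = 200 / 0.0003249 = 615574 kJ m⁻²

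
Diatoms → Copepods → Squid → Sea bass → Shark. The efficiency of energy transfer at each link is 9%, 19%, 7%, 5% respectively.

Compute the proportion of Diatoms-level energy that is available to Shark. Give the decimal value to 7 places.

0.0000599

Product of link efficiencies: 0.09 × 0.19 × 0.07 × 0.05 = 0.00005985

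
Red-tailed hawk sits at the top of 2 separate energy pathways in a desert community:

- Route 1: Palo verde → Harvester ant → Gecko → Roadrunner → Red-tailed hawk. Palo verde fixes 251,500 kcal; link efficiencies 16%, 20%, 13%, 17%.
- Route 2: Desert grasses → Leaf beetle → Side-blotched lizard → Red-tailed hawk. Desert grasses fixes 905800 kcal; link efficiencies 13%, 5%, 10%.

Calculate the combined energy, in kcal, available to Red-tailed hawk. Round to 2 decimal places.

Route 1: 251500 × 0.16 × 0.2 × 0.13 × 0.17 = 177.8608 kcal
Route 2: 905800 × 0.13 × 0.05 × 0.1 = 588.77 kcal
Total at Red-tailed hawk: 177.8608 + 588.77 = 766.6308 kcal

766.63 kcal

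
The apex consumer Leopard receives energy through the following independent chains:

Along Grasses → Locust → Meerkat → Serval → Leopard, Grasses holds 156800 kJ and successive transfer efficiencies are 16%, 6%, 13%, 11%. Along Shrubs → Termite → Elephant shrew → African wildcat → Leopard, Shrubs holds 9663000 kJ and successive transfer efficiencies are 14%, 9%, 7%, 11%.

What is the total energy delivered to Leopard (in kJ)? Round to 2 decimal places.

959.03 kJ

Via Grasses: 156800 × 0.16 × 0.06 × 0.13 × 0.11 = 21.525504 kJ
Via Shrubs: 9663000 × 0.14 × 0.09 × 0.07 × 0.11 = 937.50426 kJ
Total at Leopard: 21.525504 + 937.50426 = 959.029764 kJ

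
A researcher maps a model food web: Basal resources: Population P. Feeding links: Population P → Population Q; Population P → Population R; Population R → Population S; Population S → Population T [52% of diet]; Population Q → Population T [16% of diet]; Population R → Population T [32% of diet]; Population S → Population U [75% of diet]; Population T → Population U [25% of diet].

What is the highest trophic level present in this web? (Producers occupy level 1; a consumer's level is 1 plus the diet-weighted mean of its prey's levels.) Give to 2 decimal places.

Population Q: 1 + 1 = 2
Population R: 1 + 1 = 2
Population S: 1 + 2 = 3
Population T: 1 + (0.52×3 + 0.16×2 + 0.32×2) = 3.52
Population U: 1 + (0.75×3 + 0.25×3.52) = 4.13

4.13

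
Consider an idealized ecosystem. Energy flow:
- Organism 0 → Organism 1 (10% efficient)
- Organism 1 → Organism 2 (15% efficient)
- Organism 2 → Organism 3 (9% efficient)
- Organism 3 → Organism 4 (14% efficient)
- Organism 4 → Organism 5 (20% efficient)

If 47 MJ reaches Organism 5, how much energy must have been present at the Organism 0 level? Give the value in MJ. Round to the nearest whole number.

Cumulative transfer efficiency: 0.1 × 0.15 × 0.09 × 0.14 × 0.2 = 0.0000378
Organism 0 energy = 47 / 0.0000378 = 1243386 MJ

1243386 MJ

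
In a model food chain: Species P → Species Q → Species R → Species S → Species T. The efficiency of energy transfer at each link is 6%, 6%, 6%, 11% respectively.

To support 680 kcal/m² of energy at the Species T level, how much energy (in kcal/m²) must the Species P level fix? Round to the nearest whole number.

28619529 kcal/m²

Cumulative transfer efficiency: 0.06 × 0.06 × 0.06 × 0.11 = 0.00002376
Species P energy = 680 / 0.00002376 = 28619529 kcal/m²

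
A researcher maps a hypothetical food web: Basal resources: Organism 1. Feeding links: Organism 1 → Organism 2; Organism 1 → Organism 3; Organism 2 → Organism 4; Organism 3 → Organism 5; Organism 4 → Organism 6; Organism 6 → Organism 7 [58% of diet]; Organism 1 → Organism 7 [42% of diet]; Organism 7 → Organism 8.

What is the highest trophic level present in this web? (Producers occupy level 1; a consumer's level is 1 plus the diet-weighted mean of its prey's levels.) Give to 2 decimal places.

Organism 2: 1 + 1 = 2
Organism 3: 1 + 1 = 2
Organism 4: 1 + 2 = 3
Organism 5: 1 + 2 = 3
Organism 6: 1 + 3 = 4
Organism 7: 1 + (0.58×4 + 0.42×1) = 3.74
Organism 8: 1 + 3.74 = 4.74

4.74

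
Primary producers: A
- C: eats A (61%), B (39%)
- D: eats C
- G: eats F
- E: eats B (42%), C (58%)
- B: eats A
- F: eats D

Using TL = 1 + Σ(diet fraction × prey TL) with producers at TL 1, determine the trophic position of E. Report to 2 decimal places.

3.23

B: 1 + 1 = 2
C: 1 + (0.61×1 + 0.39×2) = 2.39
D: 1 + 2.39 = 3.39
E: 1 + (0.42×2 + 0.58×2.39) = 3.2262
F: 1 + 3.39 = 4.39
G: 1 + 4.39 = 5.39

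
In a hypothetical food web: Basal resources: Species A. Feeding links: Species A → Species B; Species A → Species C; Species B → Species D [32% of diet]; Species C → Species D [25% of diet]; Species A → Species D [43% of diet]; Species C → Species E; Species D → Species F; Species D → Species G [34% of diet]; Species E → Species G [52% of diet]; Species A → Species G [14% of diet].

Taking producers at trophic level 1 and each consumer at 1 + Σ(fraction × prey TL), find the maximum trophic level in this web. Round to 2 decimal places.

3.57

Species B: 1 + 1 = 2
Species C: 1 + 1 = 2
Species D: 1 + (0.32×2 + 0.25×2 + 0.43×1) = 2.57
Species E: 1 + 2 = 3
Species F: 1 + 2.57 = 3.57
Species G: 1 + (0.34×2.57 + 0.52×3 + 0.14×1) = 3.5738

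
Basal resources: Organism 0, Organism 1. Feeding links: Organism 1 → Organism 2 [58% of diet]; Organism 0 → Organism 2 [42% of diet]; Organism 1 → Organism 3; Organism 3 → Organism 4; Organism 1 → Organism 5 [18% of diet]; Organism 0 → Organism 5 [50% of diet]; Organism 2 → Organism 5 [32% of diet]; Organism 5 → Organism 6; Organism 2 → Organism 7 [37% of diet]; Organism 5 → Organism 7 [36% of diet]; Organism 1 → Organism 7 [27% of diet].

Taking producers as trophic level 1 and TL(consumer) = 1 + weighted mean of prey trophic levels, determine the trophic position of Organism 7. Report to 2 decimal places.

2.85

Organism 2: 1 + (0.58×1 + 0.42×1) = 2
Organism 3: 1 + 1 = 2
Organism 4: 1 + 2 = 3
Organism 5: 1 + (0.18×1 + 0.5×1 + 0.32×2) = 2.32
Organism 6: 1 + 2.32 = 3.32
Organism 7: 1 + (0.37×2 + 0.36×2.32 + 0.27×1) = 2.8452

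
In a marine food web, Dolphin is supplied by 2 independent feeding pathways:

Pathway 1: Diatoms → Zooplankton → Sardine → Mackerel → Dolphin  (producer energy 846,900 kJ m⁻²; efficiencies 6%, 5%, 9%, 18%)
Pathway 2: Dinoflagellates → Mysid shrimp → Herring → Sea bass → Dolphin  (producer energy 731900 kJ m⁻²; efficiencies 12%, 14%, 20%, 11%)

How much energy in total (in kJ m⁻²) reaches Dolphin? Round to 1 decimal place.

311.7 kJ m⁻²

Pathway 1: 846900 × 0.06 × 0.05 × 0.09 × 0.18 = 41.15934 kJ m⁻²
Pathway 2: 731900 × 0.12 × 0.14 × 0.2 × 0.11 = 270.51024 kJ m⁻²
Total at Dolphin: 41.15934 + 270.51024 = 311.66958 kJ m⁻²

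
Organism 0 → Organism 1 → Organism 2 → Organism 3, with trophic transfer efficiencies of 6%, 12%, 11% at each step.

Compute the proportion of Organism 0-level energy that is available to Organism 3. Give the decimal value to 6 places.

0.000792

Product of link efficiencies: 0.06 × 0.12 × 0.11 = 0.000792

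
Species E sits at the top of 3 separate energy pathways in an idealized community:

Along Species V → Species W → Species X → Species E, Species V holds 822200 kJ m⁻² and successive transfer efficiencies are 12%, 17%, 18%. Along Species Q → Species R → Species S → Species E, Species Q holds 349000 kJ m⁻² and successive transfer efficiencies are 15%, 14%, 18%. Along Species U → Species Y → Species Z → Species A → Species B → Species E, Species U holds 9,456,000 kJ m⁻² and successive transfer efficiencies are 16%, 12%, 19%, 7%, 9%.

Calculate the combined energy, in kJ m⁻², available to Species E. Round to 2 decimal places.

Via Species V: 822200 × 0.12 × 0.17 × 0.18 = 3019.1184 kJ m⁻²
Via Species Q: 349000 × 0.15 × 0.14 × 0.18 = 1319.22 kJ m⁻²
Via Species U: 9456000 × 0.16 × 0.12 × 0.19 × 0.07 × 0.09 = 217.3215744 kJ m⁻²
Total at Species E: 3019.1184 + 1319.22 + 217.3215744 = 4555.6599744 kJ m⁻²

4555.66 kJ m⁻²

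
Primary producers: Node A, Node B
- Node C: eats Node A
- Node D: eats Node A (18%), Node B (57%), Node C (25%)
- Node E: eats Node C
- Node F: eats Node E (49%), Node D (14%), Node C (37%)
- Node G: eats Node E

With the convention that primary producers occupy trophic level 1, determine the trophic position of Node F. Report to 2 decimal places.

Node C: 1 + 1 = 2
Node D: 1 + (0.18×1 + 0.57×1 + 0.25×2) = 2.25
Node E: 1 + 2 = 3
Node F: 1 + (0.49×3 + 0.14×2.25 + 0.37×2) = 3.525
Node G: 1 + 3 = 4

3.53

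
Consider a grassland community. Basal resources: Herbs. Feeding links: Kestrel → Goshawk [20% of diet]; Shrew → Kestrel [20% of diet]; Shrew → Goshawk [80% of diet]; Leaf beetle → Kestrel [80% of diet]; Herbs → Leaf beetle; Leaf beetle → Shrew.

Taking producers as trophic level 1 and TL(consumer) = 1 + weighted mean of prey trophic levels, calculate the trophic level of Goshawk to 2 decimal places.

Leaf beetle: 1 + 1 = 2
Shrew: 1 + 2 = 3
Kestrel: 1 + (0.8×2 + 0.2×3) = 3.2
Goshawk: 1 + (0.2×3.2 + 0.8×3) = 4.04

4.04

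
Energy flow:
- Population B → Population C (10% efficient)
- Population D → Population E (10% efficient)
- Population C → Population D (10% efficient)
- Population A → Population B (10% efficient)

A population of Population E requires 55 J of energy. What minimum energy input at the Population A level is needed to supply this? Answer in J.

Cumulative transfer efficiency: 0.1 × 0.1 × 0.1 × 0.1 = 0.0001
Population A energy = 55 / 0.0001 = 550000 J

550000 J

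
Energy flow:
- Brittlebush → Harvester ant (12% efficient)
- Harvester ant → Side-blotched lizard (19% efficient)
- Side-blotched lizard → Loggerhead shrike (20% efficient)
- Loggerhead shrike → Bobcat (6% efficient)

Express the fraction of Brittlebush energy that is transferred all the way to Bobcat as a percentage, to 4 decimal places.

Product of link efficiencies: 0.12 × 0.19 × 0.2 × 0.06 = 0.0002736
As a percentage: 0.0002736 × 100 = 0.0274%

0.0274%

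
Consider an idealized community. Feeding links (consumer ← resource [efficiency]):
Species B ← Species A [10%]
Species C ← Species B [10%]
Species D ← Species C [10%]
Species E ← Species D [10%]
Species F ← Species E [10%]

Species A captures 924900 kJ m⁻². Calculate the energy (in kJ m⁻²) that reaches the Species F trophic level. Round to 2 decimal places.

Species B: 924900 × 0.1 = 92490 kJ m⁻²
Species C: 92490 × 0.1 = 9249 kJ m⁻²
Species D: 9249 × 0.1 = 924.9 kJ m⁻²
Species E: 924.9 × 0.1 = 92.49 kJ m⁻²
Species F: 92.49 × 0.1 = 9.249 kJ m⁻²

9.25 kJ m⁻²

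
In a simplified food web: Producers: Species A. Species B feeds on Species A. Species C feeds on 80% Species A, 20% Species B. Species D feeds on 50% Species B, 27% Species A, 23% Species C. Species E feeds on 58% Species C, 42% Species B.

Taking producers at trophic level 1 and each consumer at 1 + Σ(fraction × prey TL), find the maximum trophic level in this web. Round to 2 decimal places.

Species B: 1 + 1 = 2
Species C: 1 + (0.8×1 + 0.2×2) = 2.2
Species D: 1 + (0.5×2 + 0.27×1 + 0.23×2.2) = 2.776
Species E: 1 + (0.58×2.2 + 0.42×2) = 3.116

3.12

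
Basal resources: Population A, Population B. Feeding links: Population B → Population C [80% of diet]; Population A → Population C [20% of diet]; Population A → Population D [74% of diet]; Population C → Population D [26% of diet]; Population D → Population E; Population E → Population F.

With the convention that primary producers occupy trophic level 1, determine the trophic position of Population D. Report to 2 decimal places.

Population C: 1 + (0.8×1 + 0.2×1) = 2
Population D: 1 + (0.74×1 + 0.26×2) = 2.26
Population E: 1 + 2.26 = 3.26
Population F: 1 + 3.26 = 4.26

2.26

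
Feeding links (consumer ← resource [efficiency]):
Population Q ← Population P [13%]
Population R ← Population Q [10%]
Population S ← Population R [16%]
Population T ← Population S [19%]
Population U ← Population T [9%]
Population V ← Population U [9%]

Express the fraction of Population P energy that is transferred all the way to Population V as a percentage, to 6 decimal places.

Product of link efficiencies: 0.13 × 0.1 × 0.16 × 0.19 × 0.09 × 0.09 = 0.00000320112
As a percentage: 0.00000320112 × 100 = 0.000320%

0.000320%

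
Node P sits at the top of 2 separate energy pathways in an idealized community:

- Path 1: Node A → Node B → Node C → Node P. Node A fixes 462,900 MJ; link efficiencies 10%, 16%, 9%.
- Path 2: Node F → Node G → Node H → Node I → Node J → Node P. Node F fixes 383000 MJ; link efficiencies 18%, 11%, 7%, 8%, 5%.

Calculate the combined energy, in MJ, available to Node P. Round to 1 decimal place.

Path 1: 462900 × 0.1 × 0.16 × 0.09 = 666.576 MJ
Path 2: 383000 × 0.18 × 0.11 × 0.07 × 0.08 × 0.05 = 2.123352 MJ
Total at Node P: 666.576 + 2.123352 = 668.699352 MJ

668.7 MJ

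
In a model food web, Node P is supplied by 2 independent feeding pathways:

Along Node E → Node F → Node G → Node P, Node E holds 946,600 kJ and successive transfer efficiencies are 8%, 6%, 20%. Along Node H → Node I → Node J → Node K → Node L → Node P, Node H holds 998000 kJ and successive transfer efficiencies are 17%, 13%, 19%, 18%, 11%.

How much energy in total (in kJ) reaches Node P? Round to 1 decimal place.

Via Node E: 946600 × 0.08 × 0.06 × 0.2 = 908.736 kJ
Via Node H: 998000 × 0.17 × 0.13 × 0.19 × 0.18 × 0.11 = 82.9739196 kJ
Total at Node P: 908.736 + 82.9739196 = 991.7099196 kJ

991.7 kJ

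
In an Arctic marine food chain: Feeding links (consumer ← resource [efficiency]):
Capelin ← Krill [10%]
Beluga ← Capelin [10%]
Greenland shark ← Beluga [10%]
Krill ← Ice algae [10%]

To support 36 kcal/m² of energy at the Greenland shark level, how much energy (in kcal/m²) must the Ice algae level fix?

Cumulative transfer efficiency: 0.1 × 0.1 × 0.1 × 0.1 = 0.0001
Ice algae energy = 36 / 0.0001 = 360000 kcal/m²

360000 kcal/m²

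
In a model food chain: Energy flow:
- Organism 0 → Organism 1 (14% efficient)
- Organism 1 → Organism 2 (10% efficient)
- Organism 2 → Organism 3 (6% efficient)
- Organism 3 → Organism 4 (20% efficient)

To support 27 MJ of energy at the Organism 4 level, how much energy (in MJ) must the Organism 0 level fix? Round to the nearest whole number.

Cumulative transfer efficiency: 0.14 × 0.1 × 0.06 × 0.2 = 0.000168
Organism 0 energy = 27 / 0.000168 = 160714 MJ

160714 MJ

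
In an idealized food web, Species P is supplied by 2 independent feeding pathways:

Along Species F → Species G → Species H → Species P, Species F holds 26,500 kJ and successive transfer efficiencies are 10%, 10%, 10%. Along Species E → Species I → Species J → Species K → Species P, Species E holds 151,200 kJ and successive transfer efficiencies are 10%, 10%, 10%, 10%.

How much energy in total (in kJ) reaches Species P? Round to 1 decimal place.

Via Species F: 26500 × 0.1 × 0.1 × 0.1 = 26.5 kJ
Via Species E: 151200 × 0.1 × 0.1 × 0.1 × 0.1 = 15.12 kJ
Total at Species P: 26.5 + 15.12 = 41.62 kJ

41.6 kJ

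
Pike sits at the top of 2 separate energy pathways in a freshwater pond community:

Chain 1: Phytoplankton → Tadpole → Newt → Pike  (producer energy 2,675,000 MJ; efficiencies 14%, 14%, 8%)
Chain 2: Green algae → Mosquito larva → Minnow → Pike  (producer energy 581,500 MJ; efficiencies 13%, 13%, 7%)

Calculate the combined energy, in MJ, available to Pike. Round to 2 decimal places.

4882.31 MJ

Chain 1: 2675000 × 0.14 × 0.14 × 0.08 = 4194.4 MJ
Chain 2: 581500 × 0.13 × 0.13 × 0.07 = 687.9145 MJ
Total at Pike: 4194.4 + 687.9145 = 4882.3145 MJ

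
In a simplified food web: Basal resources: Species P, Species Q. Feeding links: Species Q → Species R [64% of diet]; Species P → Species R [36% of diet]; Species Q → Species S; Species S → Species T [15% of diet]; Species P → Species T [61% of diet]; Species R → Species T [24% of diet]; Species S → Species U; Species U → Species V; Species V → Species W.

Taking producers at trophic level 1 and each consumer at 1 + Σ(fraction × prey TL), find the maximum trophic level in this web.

5

Species R: 1 + (0.64×1 + 0.36×1) = 2
Species S: 1 + 1 = 2
Species T: 1 + (0.15×2 + 0.61×1 + 0.24×2) = 2.39
Species U: 1 + 2 = 3
Species V: 1 + 3 = 4
Species W: 1 + 4 = 5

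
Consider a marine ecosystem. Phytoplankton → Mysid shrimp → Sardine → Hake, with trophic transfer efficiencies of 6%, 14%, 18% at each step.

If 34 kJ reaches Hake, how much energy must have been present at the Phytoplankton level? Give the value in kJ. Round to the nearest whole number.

22487 kJ

Cumulative transfer efficiency: 0.06 × 0.14 × 0.18 = 0.001512
Phytoplankton energy = 34 / 0.001512 = 22487 kJ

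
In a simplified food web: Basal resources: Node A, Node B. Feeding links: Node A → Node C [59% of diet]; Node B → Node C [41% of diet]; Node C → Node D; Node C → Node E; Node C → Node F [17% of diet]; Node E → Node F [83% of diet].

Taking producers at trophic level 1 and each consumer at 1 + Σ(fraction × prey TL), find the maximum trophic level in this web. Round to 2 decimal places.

Node C: 1 + (0.59×1 + 0.41×1) = 2
Node D: 1 + 2 = 3
Node E: 1 + 2 = 3
Node F: 1 + (0.17×2 + 0.83×3) = 3.83

3.83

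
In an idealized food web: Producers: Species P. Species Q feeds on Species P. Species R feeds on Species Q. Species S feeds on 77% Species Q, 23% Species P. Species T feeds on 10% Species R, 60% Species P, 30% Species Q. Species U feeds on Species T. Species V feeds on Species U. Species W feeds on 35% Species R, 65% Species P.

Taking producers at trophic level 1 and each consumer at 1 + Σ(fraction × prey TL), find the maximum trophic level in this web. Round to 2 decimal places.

4.50

Species Q: 1 + 1 = 2
Species R: 1 + 2 = 3
Species S: 1 + (0.77×2 + 0.23×1) = 2.77
Species T: 1 + (0.1×3 + 0.6×1 + 0.3×2) = 2.5
Species U: 1 + 2.5 = 3.5
Species V: 1 + 3.5 = 4.5
Species W: 1 + (0.35×3 + 0.65×1) = 2.7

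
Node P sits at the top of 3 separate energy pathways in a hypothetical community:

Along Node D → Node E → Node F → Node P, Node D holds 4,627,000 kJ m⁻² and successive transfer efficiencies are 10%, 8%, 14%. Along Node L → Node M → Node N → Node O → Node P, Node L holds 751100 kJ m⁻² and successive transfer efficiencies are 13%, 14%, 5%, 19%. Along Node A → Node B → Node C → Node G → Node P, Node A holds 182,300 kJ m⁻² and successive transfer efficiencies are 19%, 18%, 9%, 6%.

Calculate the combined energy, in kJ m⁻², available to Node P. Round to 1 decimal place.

Via Node D: 4627000 × 0.1 × 0.08 × 0.14 = 5182.24 kJ m⁻²
Via Node L: 751100 × 0.13 × 0.14 × 0.05 × 0.19 = 129.86519 kJ m⁻²
Via Node A: 182300 × 0.19 × 0.18 × 0.09 × 0.06 = 33.667164 kJ m⁻²
Total at Node P: 5182.24 + 129.86519 + 33.667164 = 5345.772354 kJ m⁻²

5345.8 kJ m⁻²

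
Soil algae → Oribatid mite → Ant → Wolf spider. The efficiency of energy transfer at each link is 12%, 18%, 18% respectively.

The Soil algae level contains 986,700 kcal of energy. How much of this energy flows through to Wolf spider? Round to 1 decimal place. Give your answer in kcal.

3836.3 kcal

Oribatid mite: 986700 × 0.12 = 118404 kcal
Ant: 118404 × 0.18 = 21312.72 kcal
Wolf spider: 21312.72 × 0.18 = 3836.2896 kcal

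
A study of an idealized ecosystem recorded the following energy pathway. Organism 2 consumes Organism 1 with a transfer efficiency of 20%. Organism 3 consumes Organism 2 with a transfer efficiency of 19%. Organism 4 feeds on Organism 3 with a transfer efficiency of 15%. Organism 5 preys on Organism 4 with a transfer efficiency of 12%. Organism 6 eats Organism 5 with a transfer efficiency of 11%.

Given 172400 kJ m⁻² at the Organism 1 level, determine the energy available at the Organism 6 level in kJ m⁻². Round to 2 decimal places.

Organism 2: 172400 × 0.2 = 34480 kJ m⁻²
Organism 3: 34480 × 0.19 = 6551.2 kJ m⁻²
Organism 4: 6551.2 × 0.15 = 982.68 kJ m⁻²
Organism 5: 982.68 × 0.12 = 117.9216 kJ m⁻²
Organism 6: 117.9216 × 0.11 = 12.971376 kJ m⁻²

12.97 kJ m⁻²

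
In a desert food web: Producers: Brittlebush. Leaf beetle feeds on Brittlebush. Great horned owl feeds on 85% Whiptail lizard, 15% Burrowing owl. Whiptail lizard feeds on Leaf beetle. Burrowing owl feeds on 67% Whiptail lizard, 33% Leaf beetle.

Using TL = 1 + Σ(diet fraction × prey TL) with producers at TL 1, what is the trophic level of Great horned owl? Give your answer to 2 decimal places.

4.10

Leaf beetle: 1 + 1 = 2
Whiptail lizard: 1 + 2 = 3
Burrowing owl: 1 + (0.67×3 + 0.33×2) = 3.67
Great horned owl: 1 + (0.85×3 + 0.15×3.67) = 4.1005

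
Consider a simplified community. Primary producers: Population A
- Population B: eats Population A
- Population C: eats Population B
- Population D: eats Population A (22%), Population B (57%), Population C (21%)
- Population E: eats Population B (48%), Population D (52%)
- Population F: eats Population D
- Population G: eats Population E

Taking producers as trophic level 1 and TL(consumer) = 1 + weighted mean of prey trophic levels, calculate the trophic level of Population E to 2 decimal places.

Population B: 1 + 1 = 2
Population C: 1 + 2 = 3
Population D: 1 + (0.22×1 + 0.57×2 + 0.21×3) = 2.99
Population E: 1 + (0.48×2 + 0.52×2.99) = 3.5148
Population F: 1 + 2.99 = 3.99
Population G: 1 + 3.5148 = 4.5148

3.51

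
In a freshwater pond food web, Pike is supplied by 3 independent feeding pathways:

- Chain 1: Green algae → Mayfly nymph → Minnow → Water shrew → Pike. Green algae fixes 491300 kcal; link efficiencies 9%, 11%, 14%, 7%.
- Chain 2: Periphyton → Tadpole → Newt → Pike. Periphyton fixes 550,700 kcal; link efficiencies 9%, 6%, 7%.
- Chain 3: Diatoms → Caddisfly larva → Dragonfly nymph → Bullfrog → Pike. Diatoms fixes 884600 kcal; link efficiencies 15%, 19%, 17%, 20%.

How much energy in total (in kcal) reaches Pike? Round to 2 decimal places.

1113.01 kcal

Chain 1: 491300 × 0.09 × 0.11 × 0.14 × 0.07 = 47.665926 kcal
Chain 2: 550700 × 0.09 × 0.06 × 0.07 = 208.1646 kcal
Chain 3: 884600 × 0.15 × 0.19 × 0.17 × 0.2 = 857.1774 kcal
Total at Pike: 47.665926 + 208.1646 + 857.1774 = 1113.007926 kcal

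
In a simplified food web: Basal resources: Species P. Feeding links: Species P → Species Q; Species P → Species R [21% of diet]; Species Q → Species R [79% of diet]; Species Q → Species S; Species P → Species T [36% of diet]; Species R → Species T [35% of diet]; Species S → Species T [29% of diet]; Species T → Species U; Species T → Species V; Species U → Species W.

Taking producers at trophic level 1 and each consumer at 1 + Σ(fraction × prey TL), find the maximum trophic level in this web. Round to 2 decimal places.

5.21

Species Q: 1 + 1 = 2
Species R: 1 + (0.21×1 + 0.79×2) = 2.79
Species S: 1 + 2 = 3
Species T: 1 + (0.36×1 + 0.35×2.79 + 0.29×3) = 3.2065
Species U: 1 + 3.2065 = 4.2065
Species V: 1 + 3.2065 = 4.2065
Species W: 1 + 4.2065 = 5.2065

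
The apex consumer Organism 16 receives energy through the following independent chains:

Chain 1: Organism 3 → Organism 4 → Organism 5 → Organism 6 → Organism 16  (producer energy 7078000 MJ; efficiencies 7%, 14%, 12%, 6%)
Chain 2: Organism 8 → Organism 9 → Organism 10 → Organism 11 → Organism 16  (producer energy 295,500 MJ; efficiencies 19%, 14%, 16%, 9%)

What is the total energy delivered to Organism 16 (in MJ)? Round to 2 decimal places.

612.61 MJ

Chain 1: 7078000 × 0.07 × 0.14 × 0.12 × 0.06 = 499.42368 MJ
Chain 2: 295500 × 0.19 × 0.14 × 0.16 × 0.09 = 113.18832 MJ
Total at Organism 16: 499.42368 + 113.18832 = 612.612 MJ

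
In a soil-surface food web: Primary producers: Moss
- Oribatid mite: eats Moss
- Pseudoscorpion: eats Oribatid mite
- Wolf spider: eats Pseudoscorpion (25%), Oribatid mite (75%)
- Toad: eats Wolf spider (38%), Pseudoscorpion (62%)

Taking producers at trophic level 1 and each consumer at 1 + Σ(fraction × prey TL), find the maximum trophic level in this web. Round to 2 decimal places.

4.10

Oribatid mite: 1 + 1 = 2
Pseudoscorpion: 1 + 2 = 3
Wolf spider: 1 + (0.25×3 + 0.75×2) = 3.25
Toad: 1 + (0.38×3.25 + 0.62×3) = 4.095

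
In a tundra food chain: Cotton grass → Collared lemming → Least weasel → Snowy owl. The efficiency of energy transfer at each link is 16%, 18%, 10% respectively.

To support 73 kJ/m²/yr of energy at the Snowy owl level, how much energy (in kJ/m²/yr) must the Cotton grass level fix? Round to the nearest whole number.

25347 kJ/m²/yr

Cumulative transfer efficiency: 0.16 × 0.18 × 0.1 = 0.00288
Cotton grass energy = 73 / 0.00288 = 25347 kJ/m²/yr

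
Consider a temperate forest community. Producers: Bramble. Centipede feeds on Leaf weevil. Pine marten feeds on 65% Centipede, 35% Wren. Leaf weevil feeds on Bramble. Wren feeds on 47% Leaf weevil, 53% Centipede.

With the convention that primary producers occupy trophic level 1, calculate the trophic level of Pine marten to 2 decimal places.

4.19

Leaf weevil: 1 + 1 = 2
Centipede: 1 + 2 = 3
Wren: 1 + (0.47×2 + 0.53×3) = 3.53
Pine marten: 1 + (0.65×3 + 0.35×3.53) = 4.1855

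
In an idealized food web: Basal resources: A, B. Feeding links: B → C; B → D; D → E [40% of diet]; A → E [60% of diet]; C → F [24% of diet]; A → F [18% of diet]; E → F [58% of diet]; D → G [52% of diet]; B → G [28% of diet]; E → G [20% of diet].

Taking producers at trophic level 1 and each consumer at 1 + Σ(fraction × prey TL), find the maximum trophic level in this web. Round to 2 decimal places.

C: 1 + 1 = 2
D: 1 + 1 = 2
E: 1 + (0.4×2 + 0.6×1) = 2.4
F: 1 + (0.24×2 + 0.18×1 + 0.58×2.4) = 3.052
G: 1 + (0.52×2 + 0.28×1 + 0.2×2.4) = 2.8

3.05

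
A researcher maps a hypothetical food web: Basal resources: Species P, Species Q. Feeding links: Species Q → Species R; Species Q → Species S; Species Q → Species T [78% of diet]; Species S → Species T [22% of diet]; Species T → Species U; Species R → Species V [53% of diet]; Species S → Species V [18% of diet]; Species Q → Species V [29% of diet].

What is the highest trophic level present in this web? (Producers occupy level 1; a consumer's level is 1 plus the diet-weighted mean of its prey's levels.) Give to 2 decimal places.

3.22

Species R: 1 + 1 = 2
Species S: 1 + 1 = 2
Species T: 1 + (0.78×1 + 0.22×2) = 2.22
Species U: 1 + 2.22 = 3.22
Species V: 1 + (0.53×2 + 0.18×2 + 0.29×1) = 2.71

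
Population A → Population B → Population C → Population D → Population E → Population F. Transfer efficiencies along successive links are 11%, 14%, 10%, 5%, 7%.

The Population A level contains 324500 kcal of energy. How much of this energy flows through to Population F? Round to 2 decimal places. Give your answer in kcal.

Population B: 324500 × 0.11 = 35695 kcal
Population C: 35695 × 0.14 = 4997.3 kcal
Population D: 4997.3 × 0.1 = 499.73 kcal
Population E: 499.73 × 0.05 = 24.9865 kcal
Population F: 24.9865 × 0.07 = 1.749055 kcal

1.75 kcal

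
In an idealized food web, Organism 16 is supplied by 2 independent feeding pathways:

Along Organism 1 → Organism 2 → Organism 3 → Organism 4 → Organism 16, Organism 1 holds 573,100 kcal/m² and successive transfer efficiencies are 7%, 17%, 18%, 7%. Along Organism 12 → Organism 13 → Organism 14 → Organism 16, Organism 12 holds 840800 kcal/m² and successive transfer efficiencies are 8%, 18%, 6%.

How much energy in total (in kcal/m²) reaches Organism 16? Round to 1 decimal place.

Via Organism 1: 573100 × 0.07 × 0.17 × 0.18 × 0.07 = 85.930614 kcal/m²
Via Organism 12: 840800 × 0.08 × 0.18 × 0.06 = 726.4512 kcal/m²
Total at Organism 16: 85.930614 + 726.4512 = 812.381814 kcal/m²

812.4 kcal/m²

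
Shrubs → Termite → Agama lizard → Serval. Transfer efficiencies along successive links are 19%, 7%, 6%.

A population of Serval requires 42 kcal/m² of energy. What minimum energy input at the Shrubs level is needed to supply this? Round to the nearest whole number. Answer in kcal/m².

Cumulative transfer efficiency: 0.19 × 0.07 × 0.06 = 0.000798
Shrubs energy = 42 / 0.000798 = 52632 kcal/m²

52632 kcal/m²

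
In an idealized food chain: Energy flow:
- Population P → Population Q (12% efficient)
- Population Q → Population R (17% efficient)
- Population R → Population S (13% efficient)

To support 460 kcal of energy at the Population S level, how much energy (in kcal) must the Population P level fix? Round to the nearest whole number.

Cumulative transfer efficiency: 0.12 × 0.17 × 0.13 = 0.002652
Population P energy = 460 / 0.002652 = 173454 kcal

173454 kcal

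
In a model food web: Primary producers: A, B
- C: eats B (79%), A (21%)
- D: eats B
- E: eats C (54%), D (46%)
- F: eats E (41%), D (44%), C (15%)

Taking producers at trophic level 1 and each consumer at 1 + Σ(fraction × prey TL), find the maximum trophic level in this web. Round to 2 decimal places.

3.41

C: 1 + (0.79×1 + 0.21×1) = 2
D: 1 + 1 = 2
E: 1 + (0.54×2 + 0.46×2) = 3
F: 1 + (0.41×3 + 0.44×2 + 0.15×2) = 3.41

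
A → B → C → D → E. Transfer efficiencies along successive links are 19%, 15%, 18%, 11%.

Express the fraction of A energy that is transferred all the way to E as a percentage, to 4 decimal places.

0.0564%

Product of link efficiencies: 0.19 × 0.15 × 0.18 × 0.11 = 0.0005643
As a percentage: 0.0005643 × 100 = 0.0564%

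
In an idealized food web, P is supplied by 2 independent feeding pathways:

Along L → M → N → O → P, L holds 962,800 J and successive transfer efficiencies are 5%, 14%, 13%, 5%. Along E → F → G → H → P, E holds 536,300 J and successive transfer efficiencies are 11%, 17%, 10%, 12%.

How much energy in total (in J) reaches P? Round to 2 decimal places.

Via L: 962800 × 0.05 × 0.14 × 0.13 × 0.05 = 43.8074 J
Via E: 536300 × 0.11 × 0.17 × 0.1 × 0.12 = 120.34572 J
Total at P: 43.8074 + 120.34572 = 164.15312 J

164.15 J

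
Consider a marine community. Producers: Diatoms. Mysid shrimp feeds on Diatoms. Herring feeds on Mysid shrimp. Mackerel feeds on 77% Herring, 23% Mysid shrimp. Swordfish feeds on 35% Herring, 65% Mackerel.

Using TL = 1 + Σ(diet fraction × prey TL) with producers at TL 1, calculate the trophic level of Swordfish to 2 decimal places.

Mysid shrimp: 1 + 1 = 2
Herring: 1 + 2 = 3
Mackerel: 1 + (0.77×3 + 0.23×2) = 3.77
Swordfish: 1 + (0.35×3 + 0.65×3.77) = 4.5005

4.50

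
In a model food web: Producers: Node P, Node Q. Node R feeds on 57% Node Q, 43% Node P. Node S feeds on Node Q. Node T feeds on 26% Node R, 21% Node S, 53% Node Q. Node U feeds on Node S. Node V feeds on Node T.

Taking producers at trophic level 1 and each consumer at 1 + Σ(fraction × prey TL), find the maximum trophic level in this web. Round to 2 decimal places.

Node R: 1 + (0.57×1 + 0.43×1) = 2
Node S: 1 + 1 = 2
Node T: 1 + (0.26×2 + 0.21×2 + 0.53×1) = 2.47
Node U: 1 + 2 = 3
Node V: 1 + 2.47 = 3.47

3.47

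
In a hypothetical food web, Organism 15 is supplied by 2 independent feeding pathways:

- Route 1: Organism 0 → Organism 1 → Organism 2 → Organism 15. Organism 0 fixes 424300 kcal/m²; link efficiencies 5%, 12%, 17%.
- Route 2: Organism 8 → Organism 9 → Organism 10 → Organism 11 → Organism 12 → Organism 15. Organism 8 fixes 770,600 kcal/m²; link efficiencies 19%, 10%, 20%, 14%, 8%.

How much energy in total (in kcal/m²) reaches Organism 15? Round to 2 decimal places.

465.58 kcal/m²

Route 1: 424300 × 0.05 × 0.12 × 0.17 = 432.786 kcal/m²
Route 2: 770600 × 0.19 × 0.1 × 0.2 × 0.14 × 0.08 = 32.796736 kcal/m²
Total at Organism 15: 432.786 + 32.796736 = 465.582736 kcal/m²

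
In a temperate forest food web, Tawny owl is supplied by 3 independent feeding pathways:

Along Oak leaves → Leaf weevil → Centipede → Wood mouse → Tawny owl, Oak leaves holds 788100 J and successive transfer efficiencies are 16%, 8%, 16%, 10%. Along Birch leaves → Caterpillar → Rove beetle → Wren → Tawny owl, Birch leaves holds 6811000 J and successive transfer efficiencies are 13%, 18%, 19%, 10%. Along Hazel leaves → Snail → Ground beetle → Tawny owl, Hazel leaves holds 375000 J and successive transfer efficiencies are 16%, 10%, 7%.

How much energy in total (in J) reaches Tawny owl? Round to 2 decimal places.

3609.57 J

Via Oak leaves: 788100 × 0.16 × 0.08 × 0.16 × 0.1 = 161.40288 J
Via Birch leaves: 6811000 × 0.13 × 0.18 × 0.19 × 0.1 = 3028.1706 J
Via Hazel leaves: 375000 × 0.16 × 0.1 × 0.07 = 420 J
Total at Tawny owl: 161.40288 + 3028.1706 + 420 = 3609.57348 J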